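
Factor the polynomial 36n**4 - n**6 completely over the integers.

-n**4(n + 6)(n - 6)

Factor out n**4 first: what remains is -n**2 + 36.
Recognize a difference of squares with the parts 6 and n.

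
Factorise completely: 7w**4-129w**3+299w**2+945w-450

Testing divisors of the constant over divisors of the leading coefficient, w = -2 is a root, so (w+2) is a factor; dividing leaves 7w**3-143w**2+585w-225.
Then w = 5 is a root, so (w-5) divides it; the quotient is 7w**2-108w+45.
The remaining quadratic factors as (7w-3)(w-15).

(7w-3)(w+2)(w-15)(w-5)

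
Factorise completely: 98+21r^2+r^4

Substitute u = r^2 to get a quadratic in u, then factor.
r^2+14 is irreducible over ℤ (always positive, so no real roots).
r^2+7 is irreducible over ℤ (always positive, so no real roots).

(r^2+14)(r^2+7)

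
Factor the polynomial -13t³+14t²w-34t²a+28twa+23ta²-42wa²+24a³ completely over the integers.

-(t-a)(t+3a)(13t-14w+8a)

Group: t(-13t²+14tw-47ta+42wa-24a²) - a(-13t²+14tw-47ta+42wa-24a²); both groups contain (-13t²+14tw-47ta+42wa-24a²), so (t-a) is a factor with cofactor -13t²+14tw-47ta+42wa-24a².
The cofactor groups again: -13t²+14tw-47ta+42wa-24a² = -13t(t+3a) + (14w-8a)(t+3a); both groups contain (t+3a), giving -(13t-14w+8a)(t+3a).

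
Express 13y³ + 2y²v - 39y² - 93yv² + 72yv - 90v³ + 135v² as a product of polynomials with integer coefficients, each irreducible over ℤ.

Group: y(13y² + 41yv - 39y + 30v² - 45v) - 3v(13y² + 41yv - 39y + 30v² - 45v); both groups contain (13y² + 41yv - 39y + 30v² - 45v), so (y - 3v) is a factor with cofactor 13y² + 41yv - 39y + 30v² - 45v.
The cofactor groups again: 13y² + 41yv - 39y + 30v² - 45v = y(13y + 15v) + (2v - 3)(13y + 15v); both groups contain (13y + 15v), giving (y + 2v - 3)(13y + 15v).

(y - 3v)(13y + 15v)(y + 2v - 3)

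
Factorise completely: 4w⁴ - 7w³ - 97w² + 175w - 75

Among the possible rational roots, w = 3/4 is a root, so (4w - 3) is a factor; dividing leaves w³ - w² - 25w + 25.
Continuing, w = 5 is a root, so (w - 5) is a factor; dividing leaves w² + 4w - 5.
The remaining quadratic factors as (w - 1)(w + 5).

(4w - 3)(w + 5)(w - 1)(w - 5)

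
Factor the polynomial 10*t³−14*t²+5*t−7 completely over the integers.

(5*t−7)*(2*t²+1)

Group as (10*t³+5*t) + (−14*t²−7) = 5*t*(2*t²+1) − 7*(2*t²+1).
Both groups share the factor (2*t²+1).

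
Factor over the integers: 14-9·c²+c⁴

(c²-2)·(c²-7)

Substitute u = c² to get a quadratic in u, then factor.
c²-2 is irreducible over ℤ (2 is not a perfect square).
c²-7 is irreducible over ℤ (7 is not a perfect square).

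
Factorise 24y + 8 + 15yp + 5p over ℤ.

Group as (15yp + 24y) + (5p + 8) = 3y(5p + 8) + (5p + 8).
Both groups share the factor (5p + 8).

(3y + 1)(5p + 8)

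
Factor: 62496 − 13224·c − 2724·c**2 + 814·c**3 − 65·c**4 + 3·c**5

(3·c − 14)·(c + 4)·(c − 6)·(c**2 − 15·c + 186)

Testing divisors of the constant over divisors of the leading coefficient, c = 6 is a root, so (c − 6) is a factor; dividing leaves 3·c**4 − 47·c**3 + 532·c**2 + 468·c − 10416.
Next, c = −4 is a root, giving the factor (c + 4) and quotient 3·c**3 − 59·c**2 + 768·c − 2604.
Continuing, c = 14/3 is a root, giving the factor (3·c − 14) and quotient c**2 − 15·c + 186.
The quadratic c**2 − 15·c + 186 has discriminant −519 < 0 and is irreducible over ℤ.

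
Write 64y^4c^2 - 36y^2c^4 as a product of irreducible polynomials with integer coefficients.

4c^2y^2(4y - 3c)(4y + 3c)

Every term has a factor of 4y^2c^2. Then 16y^2 - 9c^2 = (4y)² − (3c)².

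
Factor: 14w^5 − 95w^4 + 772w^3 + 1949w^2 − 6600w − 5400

(2w − 5)(7w + 5)(w + 3)(w^2 − 8w + 72)

Testing divisors of the constant over divisors of the leading coefficient, w = −3 is a root, so (w + 3) is a factor; dividing leaves 14w^4 − 137w^3 + 1183w^2 − 1600w − 1800.
Continuing, w = 5/2 is a root, so (2w − 5) divides it; the quotient is 7w^3 − 51w^2 + 464w + 360.
Next, w = −5/7 is a root, so (7w + 5) is a factor; dividing leaves w^2 − 8w + 72.
The quadratic w^2 − 8w + 72 has discriminant −224 < 0 and is irreducible over ℤ.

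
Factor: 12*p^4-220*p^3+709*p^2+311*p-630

(2*p-9)*(6*p-5)*(p+1)*(p-14)

By the rational root theorem, p = 5/6 is a root, so (6*p-5) is a factor; dividing leaves 2*p^3-35*p^2+89*p+126.
Continuing, p = 9/2 is a root, giving the factor (2*p-9) and quotient p^2-13*p-14.
The remaining quadratic factors as (p-14)(p+1).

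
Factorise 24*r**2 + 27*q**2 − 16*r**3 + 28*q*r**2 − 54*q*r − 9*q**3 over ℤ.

Group: q*(−9*q**2 + 18*q*r − 8*r**2) + (2*r − 3)*(−9*q**2 + 18*q*r − 8*r**2); both groups contain (−9*q**2 + 18*q*r − 8*r**2), so (q + 2*r − 3) is a factor with cofactor −9*q**2 + 18*q*r − 8*r**2.
The cofactor groups again: −9*q**2 + 18*q*r − 8*r**2 = −3*q*(3*q − 2*r) + 4*r*(3*q − 2*r); both groups contain (3*q − 2*r), giving −(3*q − 4*r)*(3*q − 2*r).

−(3*q − 2*r)*(3*q − 4*r)*(q + 2*r − 3)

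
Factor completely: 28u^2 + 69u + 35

(4u + 7)(7u + 5)

Need a pair with product 28·35 = 980 and sum 69: that's 20 and 49.
Split the middle term: 28u^2 + 20u + 49u + 35 = 4u(7u + 5) + 7(7u + 5).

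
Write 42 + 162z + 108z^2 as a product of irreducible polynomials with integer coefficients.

6(3z + 1)(6z + 7)

Pull out the common factor 6, then factor the remaining trinomial.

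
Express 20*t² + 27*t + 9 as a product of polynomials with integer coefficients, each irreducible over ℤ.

Need a pair with product 20·9 = 180 and sum 27: that's 12 and 15.
Split the middle term: 20*t² + 12*t + 15*t + 9 = 4*t*(5*t + 3) + 3*(5*t + 3).

(4*t + 3)*(5*t + 3)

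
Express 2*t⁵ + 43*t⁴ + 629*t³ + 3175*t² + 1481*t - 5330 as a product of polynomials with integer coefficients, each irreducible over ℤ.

(2*t + 13)*(t + 2)*(t - 1)*(t² + 14*t + 205)

Among the possible rational roots, t = 1 is a root, so (t - 1) is a factor; dividing leaves 2*t⁴ + 45*t³ + 674*t² + 3849*t + 5330.
Continuing, t = -2 is a root, so (t + 2) divides it; the quotient is 2*t³ + 41*t² + 592*t + 2665.
Continuing, t = -13/2 is a root, so (2*t + 13) is a factor; dividing leaves t² + 14*t + 205.
The quadratic t² + 14*t + 205 has discriminant -624 < 0 and is irreducible over ℤ.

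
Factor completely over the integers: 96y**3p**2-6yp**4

6p**2y(4y-p)(4y+p)

Pull out the common factor 6yp**2; 16y**2-p**2 is a difference of squares.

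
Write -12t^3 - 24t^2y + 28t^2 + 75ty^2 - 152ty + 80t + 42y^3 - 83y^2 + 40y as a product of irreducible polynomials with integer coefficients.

Group: 2t(-6t^2 + 9ty - 10t + 6y^2 - 5y) + (7y - 8)(-6t^2 + 9ty - 10t + 6y^2 - 5y); both groups contain (-6t^2 + 9ty - 10t + 6y^2 - 5y), so (2t + 7y - 8) is a factor with cofactor -6t^2 + 9ty - 10t + 6y^2 - 5y.
The cofactor groups again: -6t^2 + 9ty - 10t + 6y^2 - 5y = -2t(3t - 6y + 5) - y(3t - 6y + 5); both groups contain (3t - 6y + 5), giving -(2t + y)(3t - 6y + 5).

-(2t + 7y - 8)(2t + y)(3t - 6y + 5)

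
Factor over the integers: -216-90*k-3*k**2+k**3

Testing divisors of the constant over divisors of the leading coefficient, k = -3 is a root, so (k+3) divides it; the quotient is k**2-6*k-72.
The remaining quadratic factors as (k+6)(k-12).

(k+3)*(k+6)*(k-12)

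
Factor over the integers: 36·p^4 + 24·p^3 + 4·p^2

4·p^2·(3·p + 1)^2

Pull out the common factor 4·p^2, leaving 9·p^2 + 6·p + 1.
Recognize a perfect-square trinomial with the parts 1 and 3·p.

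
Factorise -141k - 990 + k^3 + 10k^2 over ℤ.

Trying the rational-root candidates, k = -15 is a root, so (k + 15) divides it; the quotient is k^2 - 5k - 66.
The remaining quadratic factors as (k - 11)(k + 6).

(k + 15)(k + 6)(k - 11)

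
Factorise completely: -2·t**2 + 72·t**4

2·t**2·(6·t + 1)·(6·t - 1)

Every term has a factor of 2·t**2. Then 36·t**2 - 1 = (6·t)² − (1)².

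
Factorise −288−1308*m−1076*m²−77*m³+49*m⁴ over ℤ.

(7*m+2)*(7*m+8)*(m+3)*(m−6)

Trying the rational-root candidates, m = −2/7 is a root, giving the factor (7*m+2) and quotient 7*m³−13*m²−150*m−144.
Continuing, m = −3 is a root, giving the factor (m+3) and quotient 7*m²−34*m−48.
The remaining quadratic factors as (7*m+8)(m−6).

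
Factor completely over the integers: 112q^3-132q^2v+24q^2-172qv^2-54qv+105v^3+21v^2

Group: 2q(56q^2-38qv+12q-105v^2-21v) - v(56q^2-38qv+12q-105v^2-21v); both groups contain (56q^2-38qv+12q-105v^2-21v), so (2q-v) is a factor with cofactor 56q^2-38qv+12q-105v^2-21v.
The cofactor groups again: 56q^2-38qv+12q-105v^2-21v = 14q(4q-7v) + (15v+3)(4q-7v); both groups contain (4q-7v), giving (14q+15v+3)(4q-7v).

(14q+15v+3)(2q-v)(4q-7v)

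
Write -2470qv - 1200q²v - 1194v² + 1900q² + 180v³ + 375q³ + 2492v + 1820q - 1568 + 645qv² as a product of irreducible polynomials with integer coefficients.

Group: 5q(75q² - 165qv + 170q - 36v² + 138v - 112) + (-5v + 14)(75q² - 165qv + 170q - 36v² + 138v - 112); both groups contain (75q² - 165qv + 170q - 36v² + 138v - 112), so (5q - 5v + 14) is a factor with cofactor 75q² - 165qv + 170q - 36v² + 138v - 112.
The cofactor groups again: 75q² - 165qv + 170q - 36v² + 138v - 112 = 5q(15q + 3v - 8) + (-12v + 14)(15q + 3v - 8); both groups contain (15q + 3v - 8), giving (5q - 12v + 14)(15q + 3v - 8).

(15q + 3v - 8)(5q - 12v + 14)(5q - 5v + 14)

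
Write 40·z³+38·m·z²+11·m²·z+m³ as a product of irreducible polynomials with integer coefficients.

(m+2·z)·(m+4·z)·(m+5·z)

Group: m·(m²+9·m·z+20·z²) + 2·z·(m²+9·m·z+20·z²); both groups contain (m²+9·m·z+20·z²), so (m+2·z) is a factor with cofactor m²+9·m·z+20·z².
The cofactor groups again: m²+9·m·z+20·z² = m·(m+5·z) + 4·z·(m+5·z); both groups contain (m+5·z), giving (m+4·z)·(m+5·z).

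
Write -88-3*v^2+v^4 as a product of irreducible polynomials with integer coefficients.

(v^2+8)*(v^2-11)

Substitute u = v^2 to get a quadratic in u, then factor.
v^2-11 is irreducible over ℤ (11 is not a perfect square).
v^2+8 is irreducible over ℤ (always positive, so no real roots).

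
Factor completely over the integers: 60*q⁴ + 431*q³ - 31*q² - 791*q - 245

(3*q + 1)*(4*q + 5)*(5*q - 7)*(q + 7)

Testing divisors of the constant over divisors of the leading coefficient, q = 7/5 is a root, giving the factor (5*q - 7) and quotient 12*q³ + 103*q² + 138*q + 35.
Then q = -1/3 is a root, giving the factor (3*q + 1) and quotient 4*q² + 33*q + 35.
The remaining quadratic factors as (q + 7)(4*q + 5).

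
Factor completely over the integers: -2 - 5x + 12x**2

Need a pair with product 12·(-2) = -24 and sum -5: that's 3 and -8.
Split the middle term: 12x**2 + 3x - 8x - 2 = 3x(4x + 1) - 2(4x + 1).

(3x - 2)(4x + 1)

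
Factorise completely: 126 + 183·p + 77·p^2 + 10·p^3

Trying the rational-root candidates, p = -7/2 is a root, so (2·p + 7) is a factor; dividing leaves 5·p^2 + 21·p + 18.
The remaining quadratic factors as (p + 3)(5·p + 6).

(2·p + 7)·(5·p + 6)·(p + 3)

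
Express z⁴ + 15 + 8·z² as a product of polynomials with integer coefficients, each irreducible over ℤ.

Substitute u = z² to get a quadratic in u, then factor.
z² + 3 is irreducible over ℤ (always positive, so no real roots).
z² + 5 is irreducible over ℤ (always positive, so no real roots).

(z² + 3)·(z² + 5)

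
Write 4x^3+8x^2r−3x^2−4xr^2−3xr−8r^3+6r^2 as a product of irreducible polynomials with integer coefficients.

(x−r)(x+2r)(4x+4r−3)

Group: x(4x^2+12xr−3x+8r^2−6r) − r(4x^2+12xr−3x+8r^2−6r); both groups contain (4x^2+12xr−3x+8r^2−6r), so (x−r) is a factor with cofactor 4x^2+12xr−3x+8r^2−6r.
The cofactor groups again: 4x^2+12xr−3x+8r^2−6r = x(4x+4r−3) + 2r(4x+4r−3); both groups contain (4x+4r−3), giving (x+2r)(4x+4r−3).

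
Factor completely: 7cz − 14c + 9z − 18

(7c + 9)(z − 2)

Group as (7cz − 14c) + (9z − 18) = 7c(z − 2) + 9(z − 2).
Both groups share the factor (z − 2).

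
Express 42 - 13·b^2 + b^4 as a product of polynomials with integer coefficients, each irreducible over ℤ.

Substitute u = b^2 to get a quadratic in u, then factor.
b^2 - 6 is irreducible over ℤ (6 is not a perfect square).
b^2 - 7 is irreducible over ℤ (7 is not a perfect square).

(b^2 - 6)·(b^2 - 7)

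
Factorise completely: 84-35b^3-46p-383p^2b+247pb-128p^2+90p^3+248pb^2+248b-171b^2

(9p-5b+7)(2p-7b-2)(5p-b-6)

Group: 9p(10p^2-37pb-22p+7b^2+44b+12) + (-5b+7)(10p^2-37pb-22p+7b^2+44b+12); both groups contain (10p^2-37pb-22p+7b^2+44b+12), so (9p-5b+7) is a factor with cofactor 10p^2-37pb-22p+7b^2+44b+12.
The cofactor groups again: 10p^2-37pb-22p+7b^2+44b+12 = 5p(2p-7b-2) + (-b-6)(2p-7b-2); both groups contain (2p-7b-2), giving (5p-b-6)(2p-7b-2).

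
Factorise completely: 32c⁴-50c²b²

2c²(4c-5b)(4c+5b)

Pull out the common factor 2c²; 16c²-25b² is a difference of squares.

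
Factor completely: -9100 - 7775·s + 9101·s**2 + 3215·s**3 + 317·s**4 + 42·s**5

By the rational root theorem, s = -4 is a root, giving the factor (s + 4) and quotient 42·s**4 + 149·s**3 + 2619·s**2 - 1375·s - 2275.
Continuing, s = 7/6 is a root, giving the factor (6·s - 7) and quotient 7·s**3 + 33·s**2 + 475·s + 325.
Continuing, s = -5/7 is a root, so (7·s + 5) is a factor; dividing leaves s**2 + 4·s + 65.
The quadratic s**2 + 4·s + 65 has discriminant -244 < 0 and is irreducible over ℤ.

(6·s - 7)·(7·s + 5)·(s + 4)·(s**2 + 4·s + 65)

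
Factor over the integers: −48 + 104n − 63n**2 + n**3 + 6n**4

(2n − 3)(3n − 4)(n + 4)(n − 1)

By the rational root theorem, n = 3/2 is a root, so (2n − 3) divides it; the quotient is 3n**3 + 5n**2 − 24n + 16.
Continuing, n = −4 is a root, so (n + 4) is a factor; dividing leaves 3n**2 − 7n + 4.
The remaining quadratic factors as (n − 1)(3n − 4).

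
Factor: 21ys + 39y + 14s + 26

(3y + 2)(7s + 13)

Group as (21ys + 39y) + (14s + 26) = 3y(7s + 13) + 2(7s + 13).
Both groups share the factor (7s + 13).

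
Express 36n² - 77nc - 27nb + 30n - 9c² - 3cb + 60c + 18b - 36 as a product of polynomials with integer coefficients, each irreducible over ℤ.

(4n - 9c - 3b + 6)(9n + c - 6)

Group: 9n(4n - 9c - 3b + 6) + (c - 6)(4n - 9c - 3b + 6); both groups contain (4n - 9c - 3b + 6).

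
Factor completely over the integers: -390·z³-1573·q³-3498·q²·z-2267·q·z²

-(11·q+13·z)·(11·q+3·z)·(13·q+10·z)

Group: 11·q·(-143·q²-279·q·z-130·z²) + 3·z·(-143·q²-279·q·z-130·z²); both groups contain (-143·q²-279·q·z-130·z²), so (11·q+3·z) is a factor with cofactor -143·q²-279·q·z-130·z².
The cofactor groups again: -143·q²-279·q·z-130·z² = -13·q·(11·q+13·z) - 10·z·(11·q+13·z); both groups contain (11·q+13·z), giving -(13·q+10·z)·(11·q+13·z).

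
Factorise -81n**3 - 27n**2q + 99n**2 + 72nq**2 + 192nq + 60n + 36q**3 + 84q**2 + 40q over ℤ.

Group: 9n(-9n**2 + 3nq + 15n + 6q**2 + 10q) + (6q + 4)(-9n**2 + 3nq + 15n + 6q**2 + 10q); both groups contain (-9n**2 + 3nq + 15n + 6q**2 + 10q), so (9n + 6q + 4) is a factor with cofactor -9n**2 + 3nq + 15n + 6q**2 + 10q.
The cofactor groups again: -9n**2 + 3nq + 15n + 6q**2 + 10q = -3n(3n - 3q - 5) - 2q(3n - 3q - 5); both groups contain (3n - 3q - 5), giving -(3n + 2q)(3n - 3q - 5).

-(3n + 2q)(3n - 3q - 5)(9n + 6q + 4)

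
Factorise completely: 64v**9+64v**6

Factor out 64v**6 first: what remains is v**3+1.
Recognize a sum of cubes with the parts v and 1.

64v**6(v+1)(v**2-v+1)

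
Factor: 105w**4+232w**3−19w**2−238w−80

Trying the rational-root candidates, w = −8/7 is a root, so (7w+8) is a factor; dividing leaves 15w**3+16w**2−21w−10.
Then w = −5/3 is a root, so (3w+5) divides it; the quotient is 5w**2−3w−2.
The remaining quadratic factors as (5w+2)(w−1).

(3w+5)(5w+2)(7w+8)(w−1)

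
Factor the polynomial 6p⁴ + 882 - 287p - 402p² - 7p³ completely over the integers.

(6p - 7)(p + 2)(p + 7)(p - 9)

Trying the rational-root candidates, p = -2 is a root, so (p + 2) is a factor; dividing leaves 6p³ - 19p² - 364p + 441.
Then p = -7 is a root, giving the factor (p + 7) and quotient 6p² - 61p + 63.
The remaining quadratic factors as (p - 9)(6p - 7).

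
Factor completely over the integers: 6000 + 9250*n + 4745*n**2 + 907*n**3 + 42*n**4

(2*n + 5)*(3*n + 8)*(7*n + 10)*(n + 15)

Among the possible rational roots, n = -8/3 is a root, so (3*n + 8) is a factor; dividing leaves 14*n**3 + 265*n**2 + 875*n + 750.
Continuing, n = -15 is a root, so (n + 15) divides it; the quotient is 14*n**2 + 55*n + 50.
The remaining quadratic factors as (2*n + 5)(7*n + 10).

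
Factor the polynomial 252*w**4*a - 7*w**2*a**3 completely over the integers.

7*a*w**2*(6*w - a)*(6*w + a)

Factor out 7*w**2*a, leaving 36*w**2 - a**2, which is a difference of two squares.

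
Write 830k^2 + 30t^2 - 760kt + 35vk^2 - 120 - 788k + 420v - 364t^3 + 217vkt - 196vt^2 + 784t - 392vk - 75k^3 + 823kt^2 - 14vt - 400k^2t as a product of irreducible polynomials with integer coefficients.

(7v - 15k + 13t - 2)(5k - 4t - 6)(k + 7t - 10)

Group: 5k(7vk + 49vt - 70v - 15k^2 - 92kt + 148k + 91t^2 - 144t + 20) + (-4t - 6)(7vk + 49vt - 70v - 15k^2 - 92kt + 148k + 91t^2 - 144t + 20); both groups contain (7vk + 49vt - 70v - 15k^2 - 92kt + 148k + 91t^2 - 144t + 20), so (5k - 4t - 6) is a factor with cofactor 7vk + 49vt - 70v - 15k^2 - 92kt + 148k + 91t^2 - 144t + 20.
The cofactor groups again: 7vk + 49vt - 70v - 15k^2 - 92kt + 148k + 91t^2 - 144t + 20 = 7v(k + 7t - 10) + (-15k + 13t - 2)(k + 7t - 10); both groups contain (k + 7t - 10), giving (7v - 15k + 13t - 2)(k + 7t - 10).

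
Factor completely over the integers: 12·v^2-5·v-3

(3·v+1)·(4·v-3)

Need a pair with product 12·(-3) = -36 and sum -5: that's -9 and 4.
Split the middle term: 12·v^2-9·v + 4·v-3 = 3·v·(4·v-3) + (4·v-3).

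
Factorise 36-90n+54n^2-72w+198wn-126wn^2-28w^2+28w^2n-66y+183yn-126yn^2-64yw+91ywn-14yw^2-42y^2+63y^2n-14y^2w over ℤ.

-(y-2n+2)(2w-9n+6)(7y+7w-3)

Group: 2w(-7y^2-7yw+14yn-11y+14wn-14w-6n+6) + (-9n+6)(-7y^2-7yw+14yn-11y+14wn-14w-6n+6); both groups contain (-7y^2-7yw+14yn-11y+14wn-14w-6n+6), so (2w-9n+6) is a factor with cofactor -7y^2-7yw+14yn-11y+14wn-14w-6n+6.
The cofactor groups again: -7y^2-7yw+14yn-11y+14wn-14w-6n+6 = -7y(y-2n+2) + (-7w+3)(y-2n+2); both groups contain (y-2n+2), giving -(7y+7w-3)(y-2n+2).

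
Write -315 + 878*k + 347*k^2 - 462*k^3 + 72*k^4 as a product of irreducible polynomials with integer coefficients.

Among the possible rational roots, k = 9/4 is a root, so (4*k - 9) divides it; the quotient is 18*k^3 - 75*k^2 - 82*k + 35.
Continuing, k = 5 is a root, giving the factor (k - 5) and quotient 18*k^2 + 15*k - 7.
The remaining quadratic factors as (6*k + 7)(3*k - 1).

(3*k - 1)*(4*k - 9)*(6*k + 7)*(k - 5)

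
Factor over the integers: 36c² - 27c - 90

Pull out the common factor 9, then factor the remaining trinomial.

9(4c + 5)(c - 2)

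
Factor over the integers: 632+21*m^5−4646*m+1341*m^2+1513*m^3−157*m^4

(3*m−4)*(7*m−1)*(m+2)*(m^2−8*m+79)

Testing divisors of the constant over divisors of the leading coefficient, m = −2 is a root, giving the factor (m+2) and quotient 21*m^4−199*m^3+1911*m^2−2481*m+316.
Then m = 1/7 is a root, so (7*m−1) is a factor; dividing leaves 3*m^3−28*m^2+269*m−316.
Then m = 4/3 is a root, so (3*m−4) divides it; the quotient is m^2−8*m+79.
The quadratic m^2−8*m+79 has discriminant −252 < 0 and is irreducible over ℤ.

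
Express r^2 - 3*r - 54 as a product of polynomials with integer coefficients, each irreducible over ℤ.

Two integers with product -54 and sum -3 are -9 and 6.

(r + 6)*(r - 9)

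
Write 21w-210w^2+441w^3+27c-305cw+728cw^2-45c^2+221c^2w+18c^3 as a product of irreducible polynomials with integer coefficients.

Group: c(18c^2+95cw-27c+63w^2-21w) + (7w-1)(18c^2+95cw-27c+63w^2-21w); both groups contain (18c^2+95cw-27c+63w^2-21w), so (c+7w-1) is a factor with cofactor 18c^2+95cw-27c+63w^2-21w.
The cofactor groups again: 18c^2+95cw-27c+63w^2-21w = 2c(9c+7w) + (9w-3)(9c+7w); both groups contain (9c+7w), giving (2c+9w-3)(9c+7w).

(2c+9w-3)(9c+7w)(c+7w-1)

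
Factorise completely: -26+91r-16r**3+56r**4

(7r-2)(8r**3+13)

Group as (56r**4+91r) + (-16r**3-26) = 7r(8r**3+13) - 2(8r**3+13).
Both groups share the factor (8r**3+13).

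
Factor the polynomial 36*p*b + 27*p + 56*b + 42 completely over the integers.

Group as (36*p*b + 27*p) + (56*b + 42) = 9*p*(4*b + 3) + 14*(4*b + 3).
Both groups share the factor (4*b + 3).

(4*b + 3)*(9*p + 14)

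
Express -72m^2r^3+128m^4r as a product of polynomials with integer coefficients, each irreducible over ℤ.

8m^2r(4m+3r)(4m-3r)

Factor out 8m^2r, leaving 16m^2-9r^2, which is a difference of two squares.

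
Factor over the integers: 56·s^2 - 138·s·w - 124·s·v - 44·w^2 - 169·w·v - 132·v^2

Group: 14·s·(4·s - 11·w - 12·v) + (4·w + 11·v)·(4·s - 11·w - 12·v); both groups contain (4·s - 11·w - 12·v).

(14·s + 4·w + 11·v)·(4·s - 11·w - 12·v)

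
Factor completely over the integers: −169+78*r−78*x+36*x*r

(6*r−13)*(6*x+13)

Group as (36*x*r−78*x) + (78*r−169) = 6*x*(6*r−13) + 13*(6*r−13).
Both groups share the factor (6*r−13).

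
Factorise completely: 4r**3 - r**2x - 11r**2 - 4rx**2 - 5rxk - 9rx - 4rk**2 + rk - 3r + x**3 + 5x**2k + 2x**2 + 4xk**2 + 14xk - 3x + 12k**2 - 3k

(4r - x - 4k + 1)(r + x + k)(r - x - 3)

Group: r(4r**2 - 5rx - 4rk - 11r + x**2 + 4xk + 2x + 12k - 3) + (x + k)(4r**2 - 5rx - 4rk - 11r + x**2 + 4xk + 2x + 12k - 3); both groups contain (4r**2 - 5rx - 4rk - 11r + x**2 + 4xk + 2x + 12k - 3), so (r + x + k) is a factor with cofactor 4r**2 - 5rx - 4rk - 11r + x**2 + 4xk + 2x + 12k - 3.
The cofactor groups again: 4r**2 - 5rx - 4rk - 11r + x**2 + 4xk + 2x + 12k - 3 = r(4r - x - 4k + 1) + (-x - 3)(4r - x - 4k + 1); both groups contain (4r - x - 4k + 1), giving (r - x - 3)(4r - x - 4k + 1).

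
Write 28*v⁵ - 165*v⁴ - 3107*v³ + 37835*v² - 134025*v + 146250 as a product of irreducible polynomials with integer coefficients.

(4*v - 15)*(7*v - 15)*(v + 13)*(v² - 13*v + 50)

Trying the rational-root candidates, v = 15/4 is a root, giving the factor (4*v - 15) and quotient 7*v⁴ - 15*v³ - 833*v² + 6335*v - 9750.
Continuing, v = -13 is a root, giving the factor (v + 13) and quotient 7*v³ - 106*v² + 545*v - 750.
Then v = 15/7 is a root, so (7*v - 15) divides it; the quotient is v² - 13*v + 50.
The quadratic v² - 13*v + 50 has discriminant -31 < 0 and is irreducible over ℤ.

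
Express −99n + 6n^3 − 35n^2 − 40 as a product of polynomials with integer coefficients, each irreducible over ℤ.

Testing divisors of the constant over divisors of the leading coefficient, n = 8 is a root, so (n − 8) is a factor; dividing leaves 6n^2 + 13n + 5.
The remaining quadratic factors as (3n + 5)(2n + 1).

(2n + 1)(3n + 5)(n − 8)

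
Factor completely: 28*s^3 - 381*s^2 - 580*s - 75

Testing divisors of the constant over divisors of the leading coefficient, s = -1/7 is a root, so (7*s + 1) is a factor; dividing leaves 4*s^2 - 55*s - 75.
The remaining quadratic factors as (4*s + 5)(s - 15).

(4*s + 5)*(7*s + 1)*(s - 15)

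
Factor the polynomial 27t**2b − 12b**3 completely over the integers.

Factor out 3b, leaving 9t**2 − 4b**2, which is a difference of two squares.

3b(3t − 2b)(3t + 2b)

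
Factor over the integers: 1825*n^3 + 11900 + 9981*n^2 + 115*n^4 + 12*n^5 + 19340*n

Testing divisors of the constant over divisors of the leading coefficient, n = -2 is a root, so (n + 2) is a factor; dividing leaves 12*n^4 + 91*n^3 + 1643*n^2 + 6695*n + 5950.
Then n = -10/3 is a root, giving the factor (3*n + 10) and quotient 4*n^3 + 17*n^2 + 491*n + 595.
Then n = -5/4 is a root, so (4*n + 5) divides it; the quotient is n^2 + 3*n + 119.
The quadratic n^2 + 3*n + 119 has discriminant -467 < 0 and is irreducible over ℤ.

(3*n + 10)*(4*n + 5)*(n + 2)*(n^2 + 3*n + 119)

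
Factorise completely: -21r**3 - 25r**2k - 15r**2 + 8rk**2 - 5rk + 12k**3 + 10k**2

Group: r(-21r**2 - 4rk - 15r + 12k**2 + 10k) + k(-21r**2 - 4rk - 15r + 12k**2 + 10k); both groups contain (-21r**2 - 4rk - 15r + 12k**2 + 10k), so (r + k) is a factor with cofactor -21r**2 - 4rk - 15r + 12k**2 + 10k.
The cofactor groups again: -21r**2 - 4rk - 15r + 12k**2 + 10k = -3r(7r + 6k + 5) + 2k(7r + 6k + 5); both groups contain (7r + 6k + 5), giving -(3r - 2k)(7r + 6k + 5).

-(3r - 2k)(7r + 6k + 5)(r + k)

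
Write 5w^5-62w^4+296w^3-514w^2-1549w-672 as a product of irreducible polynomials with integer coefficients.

By the rational root theorem, w = 7 is a root, giving the factor (w-7) and quotient 5w^4-27w^3+107w^2+235w+96.
Then w = -1 is a root, so (w+1) divides it; the quotient is 5w^3-32w^2+139w+96.
Then w = -3/5 is a root, giving the factor (5w+3) and quotient w^2-7w+32.
The quadratic w^2-7w+32 has discriminant -79 < 0 and is irreducible over ℤ.

(5w+3)(w+1)(w-7)(w^2-7w+32)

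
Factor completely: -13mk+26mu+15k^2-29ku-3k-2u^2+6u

-(13m-15k-u+3)(k-2u)

Group: -13m(k-2u) + (15k+u-3)(k-2u); both groups contain (k-2u).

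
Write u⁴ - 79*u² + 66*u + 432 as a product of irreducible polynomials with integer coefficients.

Trying the rational-root candidates, u = -2 is a root, so (u + 2) is a factor; dividing leaves u³ - 2*u² - 75*u + 216.
Continuing, u = 3 is a root, giving the factor (u - 3) and quotient u² + u - 72.
The remaining quadratic factors as (u - 8)(u + 9).

(u + 2)*(u + 9)*(u - 3)*(u - 8)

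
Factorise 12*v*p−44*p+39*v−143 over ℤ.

Group as (12*v*p+39*v) + (−44*p−143) = 3*v*(4*p+13) − 11*(4*p+13).
Both groups share the factor (4*p+13).

(3*v−11)*(4*p+13)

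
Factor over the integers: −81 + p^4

(p + 3)(p − 3)(p^2 + 9)

Write as (p^2)² − (9)², then factor p^2 − 9 once more.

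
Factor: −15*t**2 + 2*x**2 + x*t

(2*x − 5*t)*(x + 3*t)

Group: x*(2*x − 5*t) + 3*t*(2*x − 5*t); both groups contain (2*x − 5*t).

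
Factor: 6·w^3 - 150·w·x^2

Pull out the common factor 6·w; w^2 - 25·x^2 is a difference of squares.

6·w·(w + 5·x)·(w - 5·x)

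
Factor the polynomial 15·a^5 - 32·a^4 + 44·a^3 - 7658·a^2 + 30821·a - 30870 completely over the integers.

Among the possible rational roots, a = 7/3 is a root, so (3·a - 7) is a factor; dividing leaves 5·a^4 + a^3 + 17·a^2 - 2513·a + 4410.
Next, a = 9/5 is a root, so (5·a - 9) divides it; the quotient is a^3 + 2·a^2 + 7·a - 490.
Continuing, a = 7 is a root, giving the factor (a - 7) and quotient a^2 + 9·a + 70.
The quadratic a^2 + 9·a + 70 has discriminant -199 < 0 and is irreducible over ℤ.

(3·a - 7)·(5·a - 9)·(a - 7)·(a^2 + 9·a + 70)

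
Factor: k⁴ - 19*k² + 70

(k² - 14)*(k² - 5)

Substitute u = k² to get a quadratic in u, then factor.
k² - 14 is irreducible over ℤ (14 is not a perfect square).
k² - 5 is irreducible over ℤ (5 is not a perfect square).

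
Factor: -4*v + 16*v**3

4*v*(2*v + 1)*(2*v - 1)

Pull out the common factor 4*v; 4*v**2 - 1 is a difference of squares.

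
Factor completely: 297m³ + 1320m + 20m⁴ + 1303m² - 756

Trying the rational-root candidates, m = -9/4 is a root, giving the factor (4m + 9) and quotient 5m³ + 63m² + 184m - 84.
Next, m = -6 is a root, so (m + 6) is a factor; dividing leaves 5m² + 33m - 14.
The remaining quadratic factors as (5m - 2)(m + 7).

(4m + 9)(5m - 2)(m + 6)(m + 7)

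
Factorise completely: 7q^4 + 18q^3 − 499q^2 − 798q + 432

(7q − 3)(q + 2)(q + 9)(q − 8)

Among the possible rational roots, q = −9 is a root, so (q + 9) is a factor; dividing leaves 7q^3 − 45q^2 − 94q + 48.
Continuing, q = −2 is a root, giving the factor (q + 2) and quotient 7q^2 − 59q + 24.
The remaining quadratic factors as (7q − 3)(q − 8).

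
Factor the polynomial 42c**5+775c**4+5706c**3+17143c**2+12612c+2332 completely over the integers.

By the rational root theorem, c = -2/3 is a root, so (3c+2) is a factor; dividing leaves 14c**4+249c**3+1736c**2+4557c+1166.
Next, c = -11/2 is a root, so (2c+11) divides it; the quotient is 7c**3+86c**2+395c+106.
Continuing, c = -2/7 is a root, giving the factor (7c+2) and quotient c**2+12c+53.
The quadratic c**2+12c+53 has discriminant -68 < 0 and is irreducible over ℤ.

(2c+11)(3c+2)(7c+2)(c**2+12c+53)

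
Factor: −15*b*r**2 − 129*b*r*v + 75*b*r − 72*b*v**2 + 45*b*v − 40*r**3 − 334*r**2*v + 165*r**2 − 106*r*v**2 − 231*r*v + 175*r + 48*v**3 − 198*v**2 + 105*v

−(3*b + 8*r − 2*v + 7)*(5*r + 3*v)*(r + 8*v − 5)

Group: 3*b*(−5*r**2 − 43*r*v + 25*r − 24*v**2 + 15*v) + (8*r − 2*v + 7)*(−5*r**2 − 43*r*v + 25*r − 24*v**2 + 15*v); both groups contain (−5*r**2 − 43*r*v + 25*r − 24*v**2 + 15*v), so (3*b + 8*r − 2*v + 7) is a factor with cofactor −5*r**2 − 43*r*v + 25*r − 24*v**2 + 15*v.
The cofactor groups again: −5*r**2 − 43*r*v + 25*r − 24*v**2 + 15*v = −r*(5*r + 3*v) + (−8*v + 5)*(5*r + 3*v); both groups contain (5*r + 3*v), giving −(r + 8*v − 5)*(5*r + 3*v).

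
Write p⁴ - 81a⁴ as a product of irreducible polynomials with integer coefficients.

(p)⁴ − (3a)⁴ = ((p)² − (3a)²)((p)² + (3a)²); the first factor splits again, the second (p² + 9a²) is irreducible.

(p - 3a)(p + 3a)(p² + 9a²)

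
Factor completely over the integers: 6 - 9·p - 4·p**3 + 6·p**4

(3·p - 2)·(2·p**3 - 3)

Group as (6·p**4 - 9·p) + (-4·p**3 + 6) = 3·p·(2·p**3 - 3) - 2·(2·p**3 - 3).
Both groups share the factor (2·p**3 - 3).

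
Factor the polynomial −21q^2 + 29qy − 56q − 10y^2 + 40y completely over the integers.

Group: −7q(3q − 2y + 8) + 5y(3q − 2y + 8); both groups contain (3q − 2y + 8).

−(3q − 2y + 8)(7q − 5y)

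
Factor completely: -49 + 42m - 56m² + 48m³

(6m - 7)(8m² + 7)

Group as (48m³ + 42m) + (-56m² - 49) = 6m(8m² + 7) - 7(8m² + 7).
Both groups share the factor (8m² + 7).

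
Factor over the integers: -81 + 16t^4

(2t + 3)(2t - 3)(4t^2 + 9)

Write as (4t^2)² − (9)², then factor 4t^2 - 9 once more.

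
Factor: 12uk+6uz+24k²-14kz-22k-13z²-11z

(6u+12k-13z-11)(2k+z)

Group: 2k(6u+12k-13z-11) + z(6u+12k-13z-11); both groups contain (6u+12k-13z-11).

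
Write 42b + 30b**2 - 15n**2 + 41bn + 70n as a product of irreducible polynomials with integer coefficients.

(10b - 3n + 14)(3b + 5n)

Group: 3b(10b - 3n + 14) + 5n(10b - 3n + 14); both groups contain (10b - 3n + 14).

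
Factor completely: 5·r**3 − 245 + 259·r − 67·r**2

(5·r − 7)·(r − 5)·(r − 7)

Testing divisors of the constant over divisors of the leading coefficient, r = 7 is a root, so (r − 7) is a factor; dividing leaves 5·r**2 − 32·r + 35.
The remaining quadratic factors as (r − 5)(5·r − 7).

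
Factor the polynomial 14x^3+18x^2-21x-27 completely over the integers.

(7x+9)(2x^2-3)

Group as (14x^3-21x) + (18x^2-27) = 7x(2x^2-3) + 9(2x^2-3).
Both groups share the factor (2x^2-3).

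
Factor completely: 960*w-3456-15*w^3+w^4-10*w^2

Among the possible rational roots, w = -8 is a root, so (w+8) divides it; the quotient is w^3-23*w^2+174*w-432.
Next, w = 6 is a root, so (w-6) is a factor; dividing leaves w^2-17*w+72.
The remaining quadratic factors as (w-9)(w-8).

(w+8)*(w-6)*(w-8)*(w-9)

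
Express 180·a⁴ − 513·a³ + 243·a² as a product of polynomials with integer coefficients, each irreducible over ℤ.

9·a²·(4·a − 9)·(5·a − 3)

Pull out the common factor 9·a², then factor the remaining trinomial.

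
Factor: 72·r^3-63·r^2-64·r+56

(8·r-7)·(9·r^2-8)

Group as (72·r^3-64·r) + (-63·r^2+56) = 8·r·(9·r^2-8) - 7·(9·r^2-8).
Both groups share the factor (9·r^2-8).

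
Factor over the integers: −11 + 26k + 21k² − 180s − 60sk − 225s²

−(15s − 3k + 1)(15s + 7k + 11)

Group: −15s(15s − 3k + 1) + (−7k − 11)(15s − 3k + 1); both groups contain (15s − 3k + 1).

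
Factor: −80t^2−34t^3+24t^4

Pull out the common factor 2t^2, then factor the remaining trinomial.

2t^2(3t−8)(4t+5)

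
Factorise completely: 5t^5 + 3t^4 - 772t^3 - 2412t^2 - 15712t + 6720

(5t - 2)(t + 12)(t - 14)(t^2 + 3t + 20)

By the rational root theorem, t = 14 is a root, so (t - 14) is a factor; dividing leaves 5t^4 + 73t^3 + 250t^2 + 1088t - 480.
Continuing, t = -12 is a root, so (t + 12) is a factor; dividing leaves 5t^3 + 13t^2 + 94t - 40.
Next, t = 2/5 is a root, giving the factor (5t - 2) and quotient t^2 + 3t + 20.
The quadratic t^2 + 3t + 20 has discriminant -71 < 0 and is irreducible over ℤ.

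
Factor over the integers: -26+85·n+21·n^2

(3·n+13)·(7·n-2)

Need a pair with product 21·(-26) = -546 and sum 85: that's -6 and 91.
Split the middle term: 21·n^2-6·n + 91·n-26 = 3·n·(7·n-2) + 13·(7·n-2).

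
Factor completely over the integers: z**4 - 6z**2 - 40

(z**2 + 4)(z**2 - 10)

Substitute u = z**2 to get a quadratic in u, then factor.
z**2 + 4 is irreducible over ℤ (sum of squares).
z**2 - 10 is irreducible over ℤ (10 is not a perfect square).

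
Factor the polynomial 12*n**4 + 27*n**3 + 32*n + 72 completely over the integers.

(4*n + 9)*(3*n**3 + 8)

Group as (12*n**4 + 32*n) + (27*n**3 + 72) = 4*n*(3*n**3 + 8) + 9*(3*n**3 + 8).
Both groups share the factor (3*n**3 + 8).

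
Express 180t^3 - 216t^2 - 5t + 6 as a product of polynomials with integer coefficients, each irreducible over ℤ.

Among the possible rational roots, t = 1/6 is a root, giving the factor (6t - 1) and quotient 30t^2 - 31t - 6.
The remaining quadratic factors as (6t + 1)(5t - 6).

(5t - 6)(6t + 1)(6t - 1)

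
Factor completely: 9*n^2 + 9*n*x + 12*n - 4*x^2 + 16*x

Group: 3*n*(3*n + 4*x) + (-x + 4)*(3*n + 4*x); both groups contain (3*n + 4*x).

(3*n + 4*x)*(3*n - x + 4)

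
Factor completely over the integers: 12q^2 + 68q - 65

Need a pair with product 12·(-65) = -780 and sum 68: that's 78 and -10.
Split the middle term: 12q^2 + 78q - 10q - 65 = 6q(2q + 13) - 5(2q + 13).

(2q + 13)(6q - 5)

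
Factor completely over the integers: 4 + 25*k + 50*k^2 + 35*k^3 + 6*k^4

(2*k + 1)*(3*k + 1)*(k + 1)*(k + 4)

Trying the rational-root candidates, k = -4 is a root, giving the factor (k + 4) and quotient 6*k^3 + 11*k^2 + 6*k + 1.
Then k = -1 is a root, so (k + 1) is a factor; dividing leaves 6*k^2 + 5*k + 1.
The remaining quadratic factors as (3*k + 1)(2*k + 1).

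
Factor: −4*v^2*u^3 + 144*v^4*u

4*u*v^2*(6*v − u)*(6*v + u)

Pull out the common factor 4*v^2*u; 36*v^2 − u^2 is a difference of squares.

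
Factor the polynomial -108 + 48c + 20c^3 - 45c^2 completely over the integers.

Group as (20c^3 + 48c) + (-45c^2 - 108) = 4c(5c^2 + 12) - 9(5c^2 + 12).
Both groups share the factor (5c^2 + 12).

(4c - 9)(5c^2 + 12)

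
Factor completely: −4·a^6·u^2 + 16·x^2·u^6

Factor out 4·u^2 first: what remains is −a^6 + 4·x^2·u^4.
Recognize a difference of squares with the parts 2·x·u^2 and a^3.

−4·u^2·(a^3 + 2·x·u^2)·(a^3 − 2·x·u^2)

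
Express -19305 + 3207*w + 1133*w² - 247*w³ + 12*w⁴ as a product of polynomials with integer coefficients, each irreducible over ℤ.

(3*w - 13)*(4*w + 15)*(w - 11)*(w - 9)

Trying the rational-root candidates, w = 9 is a root, so (w - 9) is a factor; dividing leaves 12*w³ - 139*w² - 118*w + 2145.
Continuing, w = 11 is a root, so (w - 11) divides it; the quotient is 12*w² - 7*w - 195.
The remaining quadratic factors as (4*w + 15)(3*w - 13).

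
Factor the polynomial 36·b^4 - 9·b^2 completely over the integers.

9·b^2·(2·b + 1)·(2·b - 1)

Pull out the common factor 9·b^2, leaving 4·b^2 - 1.
Recognize a difference of squares with the parts 2·b and 1.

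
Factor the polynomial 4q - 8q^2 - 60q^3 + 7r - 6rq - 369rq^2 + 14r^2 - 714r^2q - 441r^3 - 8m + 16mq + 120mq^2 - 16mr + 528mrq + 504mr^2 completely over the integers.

Group: 7r(72mr + 24mq + 8m - 63r^2 - 57rq - 7r - 12q^2 - 4q) + (5q - 1)(72mr + 24mq + 8m - 63r^2 - 57rq - 7r - 12q^2 - 4q); both groups contain (72mr + 24mq + 8m - 63r^2 - 57rq - 7r - 12q^2 - 4q), so (7r + 5q - 1) is a factor with cofactor 72mr + 24mq + 8m - 63r^2 - 57rq - 7r - 12q^2 - 4q.
The cofactor groups again: 72mr + 24mq + 8m - 63r^2 - 57rq - 7r - 12q^2 - 4q = 8m(9r + 3q + 1) + (-7r - 4q)(9r + 3q + 1); both groups contain (9r + 3q + 1), giving (8m - 7r - 4q)(9r + 3q + 1).

(9r + 3q + 1)(7r + 5q - 1)(8m - 7r - 4q)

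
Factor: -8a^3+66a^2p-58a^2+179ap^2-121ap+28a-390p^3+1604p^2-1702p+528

Group: a(-8a^2-14ap-10a+39p^2-137p+88) + (-10p+6)(-8a^2-14ap-10a+39p^2-137p+88); both groups contain (-8a^2-14ap-10a+39p^2-137p+88), so (a-10p+6) is a factor with cofactor -8a^2-14ap-10a+39p^2-137p+88.
The cofactor groups again: -8a^2-14ap-10a+39p^2-137p+88 = -4a(2a-3p+8) + (-13p+11)(2a-3p+8); both groups contain (2a-3p+8), giving -(4a+13p-11)(2a-3p+8).

-(2a-3p+8)(4a+13p-11)(a-10p+6)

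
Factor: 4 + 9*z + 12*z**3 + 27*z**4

Group as (27*z**4 + 9*z) + (12*z**3 + 4) = 9*z*(3*z**3 + 1) + 4*(3*z**3 + 1).
Both groups share the factor (3*z**3 + 1).

(9*z + 4)*(3*z**3 + 1)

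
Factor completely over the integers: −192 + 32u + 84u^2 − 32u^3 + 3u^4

Among the possible rational roots, u = 6 is a root, giving the factor (u − 6) and quotient 3u^3 − 14u^2 + 32.
Then u = −4/3 is a root, giving the factor (3u + 4) and quotient u^2 − 6u + 8.
The remaining quadratic factors as (u − 2)(u − 4).

(3u + 4)(u − 2)(u − 4)(u − 6)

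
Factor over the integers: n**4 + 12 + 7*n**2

Substitute u = n**2 to get a quadratic in u, then factor.
n**2 + 4 is irreducible over ℤ (sum of squares).
n**2 + 3 is irreducible over ℤ (always positive, so no real roots).

(n**2 + 3)*(n**2 + 4)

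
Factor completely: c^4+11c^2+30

(c^2+5)(c^2+6)

Substitute u = c^2 to get a quadratic in u, then factor.
c^2+6 is irreducible over ℤ (always positive, so no real roots).
c^2+5 is irreducible over ℤ (always positive, so no real roots).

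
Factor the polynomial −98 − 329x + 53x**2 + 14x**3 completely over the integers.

(2x − 7)(7x + 2)(x + 7)

Trying the rational-root candidates, x = −7 is a root, so (x + 7) is a factor; dividing leaves 14x**2 − 45x − 14.
The remaining quadratic factors as (7x + 2)(2x − 7).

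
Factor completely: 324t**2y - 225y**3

Pull out the common factor 9y; 36t**2 - 25y**2 is a difference of squares.

9y(6t + 5y)(6t - 5y)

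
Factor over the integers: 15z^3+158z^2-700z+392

(3z-2)(5z-14)(z+14)

Trying the rational-root candidates, z = 2/3 is a root, so (3z-2) divides it; the quotient is 5z^2+56z-196.
The remaining quadratic factors as (z+14)(5z-14).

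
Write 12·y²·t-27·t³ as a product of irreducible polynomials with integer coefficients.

3·t·(2·y-3·t)·(2·y+3·t)

Factor out 3·t, leaving 4·y²-9·t², which is a difference of two squares.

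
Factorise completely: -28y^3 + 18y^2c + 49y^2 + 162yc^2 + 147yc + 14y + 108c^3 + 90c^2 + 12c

Group: y(-28y^2 - 66yc - 7y - 36c^2 - 6c) + (-3c - 2)(-28y^2 - 66yc - 7y - 36c^2 - 6c); both groups contain (-28y^2 - 66yc - 7y - 36c^2 - 6c), so (y - 3c - 2) is a factor with cofactor -28y^2 - 66yc - 7y - 36c^2 - 6c.
The cofactor groups again: -28y^2 - 66yc - 7y - 36c^2 - 6c = -7y(4y + 6c + 1) - 6c(4y + 6c + 1); both groups contain (4y + 6c + 1), giving -(7y + 6c)(4y + 6c + 1).

-(y - 3c - 2)(4y + 6c + 1)(7y + 6c)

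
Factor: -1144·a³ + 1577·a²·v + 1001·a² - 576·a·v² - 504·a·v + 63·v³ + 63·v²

Group: 8·a·(-143·a² + 72·a·v - 9·v²) + (-7·v - 7)·(-143·a² + 72·a·v - 9·v²); both groups contain (-143·a² + 72·a·v - 9·v²), so (8·a - 7·v - 7) is a factor with cofactor -143·a² + 72·a·v - 9·v².
The cofactor groups again: -143·a² + 72·a·v - 9·v² = -11·a·(13·a - 3·v) + 3·v·(13·a - 3·v); both groups contain (13·a - 3·v), giving -(11·a - 3·v)·(13·a - 3·v).

-(11·a - 3·v)·(13·a - 3·v)·(8·a - 7·v - 7)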